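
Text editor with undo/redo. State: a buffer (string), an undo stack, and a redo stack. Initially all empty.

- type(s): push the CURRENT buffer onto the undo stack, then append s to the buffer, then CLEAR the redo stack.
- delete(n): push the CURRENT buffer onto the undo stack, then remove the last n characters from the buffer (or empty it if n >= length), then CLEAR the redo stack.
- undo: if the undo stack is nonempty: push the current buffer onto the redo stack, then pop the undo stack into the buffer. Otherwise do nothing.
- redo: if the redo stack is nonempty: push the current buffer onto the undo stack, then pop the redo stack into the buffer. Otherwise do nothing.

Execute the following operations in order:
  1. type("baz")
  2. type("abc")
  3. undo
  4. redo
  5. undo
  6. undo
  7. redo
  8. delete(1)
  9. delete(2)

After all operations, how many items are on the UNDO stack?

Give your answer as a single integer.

After op 1 (type): buf='baz' undo_depth=1 redo_depth=0
After op 2 (type): buf='bazabc' undo_depth=2 redo_depth=0
After op 3 (undo): buf='baz' undo_depth=1 redo_depth=1
After op 4 (redo): buf='bazabc' undo_depth=2 redo_depth=0
After op 5 (undo): buf='baz' undo_depth=1 redo_depth=1
After op 6 (undo): buf='(empty)' undo_depth=0 redo_depth=2
After op 7 (redo): buf='baz' undo_depth=1 redo_depth=1
After op 8 (delete): buf='ba' undo_depth=2 redo_depth=0
After op 9 (delete): buf='(empty)' undo_depth=3 redo_depth=0

Answer: 3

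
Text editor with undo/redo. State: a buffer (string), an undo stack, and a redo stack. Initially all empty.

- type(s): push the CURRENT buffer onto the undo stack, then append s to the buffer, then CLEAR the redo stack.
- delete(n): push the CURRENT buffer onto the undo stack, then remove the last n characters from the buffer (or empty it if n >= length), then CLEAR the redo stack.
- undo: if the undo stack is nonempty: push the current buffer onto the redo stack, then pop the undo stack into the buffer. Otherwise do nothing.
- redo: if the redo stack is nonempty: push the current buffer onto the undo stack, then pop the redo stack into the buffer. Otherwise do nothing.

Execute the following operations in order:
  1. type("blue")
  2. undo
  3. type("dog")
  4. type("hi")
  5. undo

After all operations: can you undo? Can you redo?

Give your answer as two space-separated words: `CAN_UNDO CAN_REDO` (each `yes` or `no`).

After op 1 (type): buf='blue' undo_depth=1 redo_depth=0
After op 2 (undo): buf='(empty)' undo_depth=0 redo_depth=1
After op 3 (type): buf='dog' undo_depth=1 redo_depth=0
After op 4 (type): buf='doghi' undo_depth=2 redo_depth=0
After op 5 (undo): buf='dog' undo_depth=1 redo_depth=1

Answer: yes yes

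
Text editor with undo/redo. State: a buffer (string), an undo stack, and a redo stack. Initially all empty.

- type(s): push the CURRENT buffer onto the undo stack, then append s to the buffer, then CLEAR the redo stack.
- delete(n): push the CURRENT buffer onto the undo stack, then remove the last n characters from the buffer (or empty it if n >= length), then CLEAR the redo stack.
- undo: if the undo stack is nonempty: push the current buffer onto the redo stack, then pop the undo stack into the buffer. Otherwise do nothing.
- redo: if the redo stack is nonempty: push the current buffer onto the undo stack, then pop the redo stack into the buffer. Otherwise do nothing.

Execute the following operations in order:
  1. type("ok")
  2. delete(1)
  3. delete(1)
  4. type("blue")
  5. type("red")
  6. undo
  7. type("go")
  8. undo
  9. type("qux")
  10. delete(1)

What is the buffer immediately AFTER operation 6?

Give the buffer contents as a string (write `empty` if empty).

Answer: blue

Derivation:
After op 1 (type): buf='ok' undo_depth=1 redo_depth=0
After op 2 (delete): buf='o' undo_depth=2 redo_depth=0
After op 3 (delete): buf='(empty)' undo_depth=3 redo_depth=0
After op 4 (type): buf='blue' undo_depth=4 redo_depth=0
After op 5 (type): buf='bluered' undo_depth=5 redo_depth=0
After op 6 (undo): buf='blue' undo_depth=4 redo_depth=1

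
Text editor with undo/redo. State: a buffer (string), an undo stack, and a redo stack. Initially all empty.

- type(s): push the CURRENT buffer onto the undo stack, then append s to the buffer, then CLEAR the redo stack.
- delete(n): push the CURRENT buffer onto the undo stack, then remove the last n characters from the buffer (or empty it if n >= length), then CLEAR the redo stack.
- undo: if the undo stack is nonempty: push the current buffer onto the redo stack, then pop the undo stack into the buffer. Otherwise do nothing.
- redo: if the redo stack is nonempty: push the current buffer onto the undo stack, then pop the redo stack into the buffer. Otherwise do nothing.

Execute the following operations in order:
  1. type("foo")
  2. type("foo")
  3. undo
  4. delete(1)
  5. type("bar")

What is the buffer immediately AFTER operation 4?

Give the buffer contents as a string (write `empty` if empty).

Answer: fo

Derivation:
After op 1 (type): buf='foo' undo_depth=1 redo_depth=0
After op 2 (type): buf='foofoo' undo_depth=2 redo_depth=0
After op 3 (undo): buf='foo' undo_depth=1 redo_depth=1
After op 4 (delete): buf='fo' undo_depth=2 redo_depth=0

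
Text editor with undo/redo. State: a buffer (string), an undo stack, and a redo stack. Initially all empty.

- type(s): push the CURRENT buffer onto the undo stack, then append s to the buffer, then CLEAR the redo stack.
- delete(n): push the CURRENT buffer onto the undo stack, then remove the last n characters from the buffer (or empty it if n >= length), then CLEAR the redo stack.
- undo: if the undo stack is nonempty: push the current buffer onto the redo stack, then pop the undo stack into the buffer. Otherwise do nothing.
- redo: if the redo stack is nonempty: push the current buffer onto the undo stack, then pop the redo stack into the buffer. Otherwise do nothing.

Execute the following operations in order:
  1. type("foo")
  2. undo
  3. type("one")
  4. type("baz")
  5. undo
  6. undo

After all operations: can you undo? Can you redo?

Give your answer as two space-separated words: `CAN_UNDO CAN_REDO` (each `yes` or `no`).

After op 1 (type): buf='foo' undo_depth=1 redo_depth=0
After op 2 (undo): buf='(empty)' undo_depth=0 redo_depth=1
After op 3 (type): buf='one' undo_depth=1 redo_depth=0
After op 4 (type): buf='onebaz' undo_depth=2 redo_depth=0
After op 5 (undo): buf='one' undo_depth=1 redo_depth=1
After op 6 (undo): buf='(empty)' undo_depth=0 redo_depth=2

Answer: no yes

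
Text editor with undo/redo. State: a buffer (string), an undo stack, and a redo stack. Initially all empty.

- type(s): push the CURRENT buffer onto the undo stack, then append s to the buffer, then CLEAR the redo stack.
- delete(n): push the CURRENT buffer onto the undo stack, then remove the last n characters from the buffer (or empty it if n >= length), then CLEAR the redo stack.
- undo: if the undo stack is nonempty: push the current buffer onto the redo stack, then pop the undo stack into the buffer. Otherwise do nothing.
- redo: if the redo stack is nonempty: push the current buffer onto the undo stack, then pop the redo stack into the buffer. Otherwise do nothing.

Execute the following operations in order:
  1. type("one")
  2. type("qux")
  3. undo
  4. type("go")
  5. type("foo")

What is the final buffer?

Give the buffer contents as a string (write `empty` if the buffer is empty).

Answer: onegofoo

Derivation:
After op 1 (type): buf='one' undo_depth=1 redo_depth=0
After op 2 (type): buf='onequx' undo_depth=2 redo_depth=0
After op 3 (undo): buf='one' undo_depth=1 redo_depth=1
After op 4 (type): buf='onego' undo_depth=2 redo_depth=0
After op 5 (type): buf='onegofoo' undo_depth=3 redo_depth=0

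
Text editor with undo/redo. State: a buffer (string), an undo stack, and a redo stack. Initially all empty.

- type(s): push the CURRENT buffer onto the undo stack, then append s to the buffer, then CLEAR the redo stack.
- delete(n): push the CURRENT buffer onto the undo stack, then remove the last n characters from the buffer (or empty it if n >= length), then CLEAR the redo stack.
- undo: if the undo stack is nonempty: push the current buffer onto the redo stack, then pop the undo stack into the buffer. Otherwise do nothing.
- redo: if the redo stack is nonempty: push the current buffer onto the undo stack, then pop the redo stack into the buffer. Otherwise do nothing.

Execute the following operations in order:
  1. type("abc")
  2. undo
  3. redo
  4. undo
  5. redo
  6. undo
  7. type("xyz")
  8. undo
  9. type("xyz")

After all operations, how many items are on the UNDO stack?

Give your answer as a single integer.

Answer: 1

Derivation:
After op 1 (type): buf='abc' undo_depth=1 redo_depth=0
After op 2 (undo): buf='(empty)' undo_depth=0 redo_depth=1
After op 3 (redo): buf='abc' undo_depth=1 redo_depth=0
After op 4 (undo): buf='(empty)' undo_depth=0 redo_depth=1
After op 5 (redo): buf='abc' undo_depth=1 redo_depth=0
After op 6 (undo): buf='(empty)' undo_depth=0 redo_depth=1
After op 7 (type): buf='xyz' undo_depth=1 redo_depth=0
After op 8 (undo): buf='(empty)' undo_depth=0 redo_depth=1
After op 9 (type): buf='xyz' undo_depth=1 redo_depth=0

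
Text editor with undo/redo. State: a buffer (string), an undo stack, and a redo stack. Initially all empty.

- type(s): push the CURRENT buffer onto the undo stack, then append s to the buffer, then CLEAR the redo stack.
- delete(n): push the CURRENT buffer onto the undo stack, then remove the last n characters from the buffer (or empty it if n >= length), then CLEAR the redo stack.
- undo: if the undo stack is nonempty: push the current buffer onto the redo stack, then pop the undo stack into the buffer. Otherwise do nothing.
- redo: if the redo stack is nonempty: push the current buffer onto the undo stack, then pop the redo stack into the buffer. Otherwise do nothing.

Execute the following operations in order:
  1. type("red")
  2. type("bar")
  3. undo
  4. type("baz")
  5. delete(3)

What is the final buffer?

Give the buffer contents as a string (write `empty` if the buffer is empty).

After op 1 (type): buf='red' undo_depth=1 redo_depth=0
After op 2 (type): buf='redbar' undo_depth=2 redo_depth=0
After op 3 (undo): buf='red' undo_depth=1 redo_depth=1
After op 4 (type): buf='redbaz' undo_depth=2 redo_depth=0
After op 5 (delete): buf='red' undo_depth=3 redo_depth=0

Answer: red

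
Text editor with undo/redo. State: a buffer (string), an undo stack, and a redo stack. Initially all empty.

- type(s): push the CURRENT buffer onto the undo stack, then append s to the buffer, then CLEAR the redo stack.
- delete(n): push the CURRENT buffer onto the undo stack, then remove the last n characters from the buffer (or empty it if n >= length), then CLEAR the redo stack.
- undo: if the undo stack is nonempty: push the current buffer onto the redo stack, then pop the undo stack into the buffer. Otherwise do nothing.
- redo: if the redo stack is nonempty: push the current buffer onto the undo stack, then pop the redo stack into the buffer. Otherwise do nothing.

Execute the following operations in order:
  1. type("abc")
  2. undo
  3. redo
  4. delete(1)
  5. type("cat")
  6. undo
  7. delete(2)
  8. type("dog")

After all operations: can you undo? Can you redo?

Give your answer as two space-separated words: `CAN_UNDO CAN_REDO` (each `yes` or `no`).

Answer: yes no

Derivation:
After op 1 (type): buf='abc' undo_depth=1 redo_depth=0
After op 2 (undo): buf='(empty)' undo_depth=0 redo_depth=1
After op 3 (redo): buf='abc' undo_depth=1 redo_depth=0
After op 4 (delete): buf='ab' undo_depth=2 redo_depth=0
After op 5 (type): buf='abcat' undo_depth=3 redo_depth=0
After op 6 (undo): buf='ab' undo_depth=2 redo_depth=1
After op 7 (delete): buf='(empty)' undo_depth=3 redo_depth=0
After op 8 (type): buf='dog' undo_depth=4 redo_depth=0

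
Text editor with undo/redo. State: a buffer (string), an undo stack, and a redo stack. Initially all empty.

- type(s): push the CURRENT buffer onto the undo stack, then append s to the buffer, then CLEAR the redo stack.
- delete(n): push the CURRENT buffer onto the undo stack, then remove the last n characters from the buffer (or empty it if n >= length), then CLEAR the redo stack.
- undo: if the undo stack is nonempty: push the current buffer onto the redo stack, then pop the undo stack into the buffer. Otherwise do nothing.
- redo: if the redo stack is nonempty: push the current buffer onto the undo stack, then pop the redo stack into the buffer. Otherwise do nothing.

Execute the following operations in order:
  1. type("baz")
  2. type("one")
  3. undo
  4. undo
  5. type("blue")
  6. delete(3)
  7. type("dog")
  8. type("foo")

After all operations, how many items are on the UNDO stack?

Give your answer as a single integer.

Answer: 4

Derivation:
After op 1 (type): buf='baz' undo_depth=1 redo_depth=0
After op 2 (type): buf='bazone' undo_depth=2 redo_depth=0
After op 3 (undo): buf='baz' undo_depth=1 redo_depth=1
After op 4 (undo): buf='(empty)' undo_depth=0 redo_depth=2
After op 5 (type): buf='blue' undo_depth=1 redo_depth=0
After op 6 (delete): buf='b' undo_depth=2 redo_depth=0
After op 7 (type): buf='bdog' undo_depth=3 redo_depth=0
After op 8 (type): buf='bdogfoo' undo_depth=4 redo_depth=0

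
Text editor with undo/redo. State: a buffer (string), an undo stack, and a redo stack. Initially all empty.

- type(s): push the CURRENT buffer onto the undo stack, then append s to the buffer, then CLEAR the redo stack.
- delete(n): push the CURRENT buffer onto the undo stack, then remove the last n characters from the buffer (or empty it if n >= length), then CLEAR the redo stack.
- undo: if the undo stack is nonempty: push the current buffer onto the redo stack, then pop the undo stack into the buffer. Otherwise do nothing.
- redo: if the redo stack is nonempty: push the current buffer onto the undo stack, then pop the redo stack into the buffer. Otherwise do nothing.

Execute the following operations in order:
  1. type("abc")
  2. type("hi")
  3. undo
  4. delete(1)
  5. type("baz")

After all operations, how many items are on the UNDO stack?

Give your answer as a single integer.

After op 1 (type): buf='abc' undo_depth=1 redo_depth=0
After op 2 (type): buf='abchi' undo_depth=2 redo_depth=0
After op 3 (undo): buf='abc' undo_depth=1 redo_depth=1
After op 4 (delete): buf='ab' undo_depth=2 redo_depth=0
After op 5 (type): buf='abbaz' undo_depth=3 redo_depth=0

Answer: 3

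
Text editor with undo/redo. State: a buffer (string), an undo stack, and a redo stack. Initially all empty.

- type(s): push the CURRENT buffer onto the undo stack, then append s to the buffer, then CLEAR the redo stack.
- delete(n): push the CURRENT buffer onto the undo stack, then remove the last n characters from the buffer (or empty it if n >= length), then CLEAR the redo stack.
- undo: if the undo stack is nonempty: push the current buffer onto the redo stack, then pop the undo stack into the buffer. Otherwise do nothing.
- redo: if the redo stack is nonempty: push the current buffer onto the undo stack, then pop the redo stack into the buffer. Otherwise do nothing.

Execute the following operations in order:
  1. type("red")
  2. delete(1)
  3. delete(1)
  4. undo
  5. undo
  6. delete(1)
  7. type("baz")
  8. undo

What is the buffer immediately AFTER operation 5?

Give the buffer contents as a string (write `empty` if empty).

Answer: red

Derivation:
After op 1 (type): buf='red' undo_depth=1 redo_depth=0
After op 2 (delete): buf='re' undo_depth=2 redo_depth=0
After op 3 (delete): buf='r' undo_depth=3 redo_depth=0
After op 4 (undo): buf='re' undo_depth=2 redo_depth=1
After op 5 (undo): buf='red' undo_depth=1 redo_depth=2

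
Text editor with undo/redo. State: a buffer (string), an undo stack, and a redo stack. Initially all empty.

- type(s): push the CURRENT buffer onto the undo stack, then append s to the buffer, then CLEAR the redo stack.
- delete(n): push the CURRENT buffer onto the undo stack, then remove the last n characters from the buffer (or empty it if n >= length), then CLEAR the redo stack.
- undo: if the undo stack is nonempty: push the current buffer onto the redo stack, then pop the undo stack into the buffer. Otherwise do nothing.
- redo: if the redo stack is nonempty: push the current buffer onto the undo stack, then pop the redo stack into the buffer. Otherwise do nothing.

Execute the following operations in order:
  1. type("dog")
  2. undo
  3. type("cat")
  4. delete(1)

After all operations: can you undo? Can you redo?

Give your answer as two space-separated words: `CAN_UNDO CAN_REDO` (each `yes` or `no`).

After op 1 (type): buf='dog' undo_depth=1 redo_depth=0
After op 2 (undo): buf='(empty)' undo_depth=0 redo_depth=1
After op 3 (type): buf='cat' undo_depth=1 redo_depth=0
After op 4 (delete): buf='ca' undo_depth=2 redo_depth=0

Answer: yes no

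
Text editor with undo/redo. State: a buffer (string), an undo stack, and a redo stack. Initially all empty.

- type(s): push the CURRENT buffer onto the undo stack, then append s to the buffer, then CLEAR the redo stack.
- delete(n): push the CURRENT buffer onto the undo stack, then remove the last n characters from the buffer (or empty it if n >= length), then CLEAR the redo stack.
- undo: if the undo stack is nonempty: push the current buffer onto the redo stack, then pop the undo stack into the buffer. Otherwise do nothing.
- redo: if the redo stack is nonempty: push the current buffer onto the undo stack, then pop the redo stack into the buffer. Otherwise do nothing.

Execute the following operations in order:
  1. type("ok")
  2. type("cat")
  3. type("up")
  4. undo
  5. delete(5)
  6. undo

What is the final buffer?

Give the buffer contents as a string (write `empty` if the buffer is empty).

After op 1 (type): buf='ok' undo_depth=1 redo_depth=0
After op 2 (type): buf='okcat' undo_depth=2 redo_depth=0
After op 3 (type): buf='okcatup' undo_depth=3 redo_depth=0
After op 4 (undo): buf='okcat' undo_depth=2 redo_depth=1
After op 5 (delete): buf='(empty)' undo_depth=3 redo_depth=0
After op 6 (undo): buf='okcat' undo_depth=2 redo_depth=1

Answer: okcat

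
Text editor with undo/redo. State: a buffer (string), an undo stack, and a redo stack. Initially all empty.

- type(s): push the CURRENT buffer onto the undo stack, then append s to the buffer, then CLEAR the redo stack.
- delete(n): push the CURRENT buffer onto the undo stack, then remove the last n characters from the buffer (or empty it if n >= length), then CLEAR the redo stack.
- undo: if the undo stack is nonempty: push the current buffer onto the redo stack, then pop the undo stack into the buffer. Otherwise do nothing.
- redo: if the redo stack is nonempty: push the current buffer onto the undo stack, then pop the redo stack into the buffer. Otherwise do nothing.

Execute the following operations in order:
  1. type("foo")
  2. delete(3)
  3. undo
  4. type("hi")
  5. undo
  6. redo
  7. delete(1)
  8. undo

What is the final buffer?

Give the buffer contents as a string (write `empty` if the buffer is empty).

Answer: foohi

Derivation:
After op 1 (type): buf='foo' undo_depth=1 redo_depth=0
After op 2 (delete): buf='(empty)' undo_depth=2 redo_depth=0
After op 3 (undo): buf='foo' undo_depth=1 redo_depth=1
After op 4 (type): buf='foohi' undo_depth=2 redo_depth=0
After op 5 (undo): buf='foo' undo_depth=1 redo_depth=1
After op 6 (redo): buf='foohi' undo_depth=2 redo_depth=0
After op 7 (delete): buf='fooh' undo_depth=3 redo_depth=0
After op 8 (undo): buf='foohi' undo_depth=2 redo_depth=1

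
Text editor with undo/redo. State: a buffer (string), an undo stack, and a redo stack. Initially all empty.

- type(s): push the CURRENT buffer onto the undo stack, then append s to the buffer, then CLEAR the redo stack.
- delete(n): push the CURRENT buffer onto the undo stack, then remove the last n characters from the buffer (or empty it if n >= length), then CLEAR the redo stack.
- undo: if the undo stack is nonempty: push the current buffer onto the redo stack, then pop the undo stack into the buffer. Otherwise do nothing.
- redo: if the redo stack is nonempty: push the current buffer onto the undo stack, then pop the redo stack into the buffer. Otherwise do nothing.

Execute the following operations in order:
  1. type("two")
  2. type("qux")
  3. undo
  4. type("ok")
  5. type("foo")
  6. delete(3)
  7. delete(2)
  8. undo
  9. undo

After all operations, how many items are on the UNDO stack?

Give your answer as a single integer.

After op 1 (type): buf='two' undo_depth=1 redo_depth=0
After op 2 (type): buf='twoqux' undo_depth=2 redo_depth=0
After op 3 (undo): buf='two' undo_depth=1 redo_depth=1
After op 4 (type): buf='twook' undo_depth=2 redo_depth=0
After op 5 (type): buf='twookfoo' undo_depth=3 redo_depth=0
After op 6 (delete): buf='twook' undo_depth=4 redo_depth=0
After op 7 (delete): buf='two' undo_depth=5 redo_depth=0
After op 8 (undo): buf='twook' undo_depth=4 redo_depth=1
After op 9 (undo): buf='twookfoo' undo_depth=3 redo_depth=2

Answer: 3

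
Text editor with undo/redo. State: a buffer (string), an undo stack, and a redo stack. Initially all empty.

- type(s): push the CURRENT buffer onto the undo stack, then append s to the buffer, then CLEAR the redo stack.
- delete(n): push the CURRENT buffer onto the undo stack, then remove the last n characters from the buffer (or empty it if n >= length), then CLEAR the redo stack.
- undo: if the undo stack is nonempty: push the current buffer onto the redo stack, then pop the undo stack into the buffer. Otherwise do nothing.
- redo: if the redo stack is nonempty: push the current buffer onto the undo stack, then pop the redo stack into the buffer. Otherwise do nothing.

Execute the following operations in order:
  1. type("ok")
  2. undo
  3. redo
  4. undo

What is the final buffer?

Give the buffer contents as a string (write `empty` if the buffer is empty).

After op 1 (type): buf='ok' undo_depth=1 redo_depth=0
After op 2 (undo): buf='(empty)' undo_depth=0 redo_depth=1
After op 3 (redo): buf='ok' undo_depth=1 redo_depth=0
After op 4 (undo): buf='(empty)' undo_depth=0 redo_depth=1

Answer: empty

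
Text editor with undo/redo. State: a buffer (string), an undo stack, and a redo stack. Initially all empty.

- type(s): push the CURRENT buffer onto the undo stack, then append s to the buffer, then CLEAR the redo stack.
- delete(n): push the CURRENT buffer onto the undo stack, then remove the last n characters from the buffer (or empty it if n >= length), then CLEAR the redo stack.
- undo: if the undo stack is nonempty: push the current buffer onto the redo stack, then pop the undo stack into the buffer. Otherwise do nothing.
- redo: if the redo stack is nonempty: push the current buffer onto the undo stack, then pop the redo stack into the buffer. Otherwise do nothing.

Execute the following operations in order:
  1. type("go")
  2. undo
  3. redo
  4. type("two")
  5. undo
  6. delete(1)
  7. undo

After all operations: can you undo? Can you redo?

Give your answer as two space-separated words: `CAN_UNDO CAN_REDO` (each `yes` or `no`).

After op 1 (type): buf='go' undo_depth=1 redo_depth=0
After op 2 (undo): buf='(empty)' undo_depth=0 redo_depth=1
After op 3 (redo): buf='go' undo_depth=1 redo_depth=0
After op 4 (type): buf='gotwo' undo_depth=2 redo_depth=0
After op 5 (undo): buf='go' undo_depth=1 redo_depth=1
After op 6 (delete): buf='g' undo_depth=2 redo_depth=0
After op 7 (undo): buf='go' undo_depth=1 redo_depth=1

Answer: yes yes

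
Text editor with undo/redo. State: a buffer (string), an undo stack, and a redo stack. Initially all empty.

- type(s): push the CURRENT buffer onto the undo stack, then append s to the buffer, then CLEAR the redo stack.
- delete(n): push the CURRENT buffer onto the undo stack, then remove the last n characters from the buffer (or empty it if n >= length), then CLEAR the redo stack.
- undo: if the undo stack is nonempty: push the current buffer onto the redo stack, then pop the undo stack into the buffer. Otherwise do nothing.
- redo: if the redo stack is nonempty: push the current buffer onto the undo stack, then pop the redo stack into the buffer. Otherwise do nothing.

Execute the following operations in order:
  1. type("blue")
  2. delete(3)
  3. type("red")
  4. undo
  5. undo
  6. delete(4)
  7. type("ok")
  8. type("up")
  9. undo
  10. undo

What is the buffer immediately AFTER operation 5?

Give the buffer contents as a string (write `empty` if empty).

After op 1 (type): buf='blue' undo_depth=1 redo_depth=0
After op 2 (delete): buf='b' undo_depth=2 redo_depth=0
After op 3 (type): buf='bred' undo_depth=3 redo_depth=0
After op 4 (undo): buf='b' undo_depth=2 redo_depth=1
After op 5 (undo): buf='blue' undo_depth=1 redo_depth=2

Answer: blue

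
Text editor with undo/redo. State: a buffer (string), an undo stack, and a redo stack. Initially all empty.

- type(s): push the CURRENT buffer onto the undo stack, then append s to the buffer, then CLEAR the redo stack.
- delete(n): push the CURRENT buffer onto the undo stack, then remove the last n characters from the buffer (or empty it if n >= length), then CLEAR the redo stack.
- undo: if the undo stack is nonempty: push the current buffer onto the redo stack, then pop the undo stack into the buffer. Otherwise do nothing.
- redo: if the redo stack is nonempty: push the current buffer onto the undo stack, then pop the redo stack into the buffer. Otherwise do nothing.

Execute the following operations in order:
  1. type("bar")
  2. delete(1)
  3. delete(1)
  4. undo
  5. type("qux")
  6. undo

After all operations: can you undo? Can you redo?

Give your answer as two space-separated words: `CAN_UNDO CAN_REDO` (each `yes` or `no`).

Answer: yes yes

Derivation:
After op 1 (type): buf='bar' undo_depth=1 redo_depth=0
After op 2 (delete): buf='ba' undo_depth=2 redo_depth=0
After op 3 (delete): buf='b' undo_depth=3 redo_depth=0
After op 4 (undo): buf='ba' undo_depth=2 redo_depth=1
After op 5 (type): buf='baqux' undo_depth=3 redo_depth=0
After op 6 (undo): buf='ba' undo_depth=2 redo_depth=1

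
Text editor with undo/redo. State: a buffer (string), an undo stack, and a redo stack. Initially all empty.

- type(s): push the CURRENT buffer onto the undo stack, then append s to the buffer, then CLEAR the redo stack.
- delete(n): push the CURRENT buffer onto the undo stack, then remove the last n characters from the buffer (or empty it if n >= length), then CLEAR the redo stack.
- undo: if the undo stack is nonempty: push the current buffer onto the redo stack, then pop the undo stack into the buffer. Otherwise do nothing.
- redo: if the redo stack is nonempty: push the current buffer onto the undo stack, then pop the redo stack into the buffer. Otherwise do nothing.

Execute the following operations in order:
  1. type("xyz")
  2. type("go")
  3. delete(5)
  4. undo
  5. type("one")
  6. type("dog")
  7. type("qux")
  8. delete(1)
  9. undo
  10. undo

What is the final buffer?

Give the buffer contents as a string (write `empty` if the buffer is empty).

Answer: xyzgoonedog

Derivation:
After op 1 (type): buf='xyz' undo_depth=1 redo_depth=0
After op 2 (type): buf='xyzgo' undo_depth=2 redo_depth=0
After op 3 (delete): buf='(empty)' undo_depth=3 redo_depth=0
After op 4 (undo): buf='xyzgo' undo_depth=2 redo_depth=1
After op 5 (type): buf='xyzgoone' undo_depth=3 redo_depth=0
After op 6 (type): buf='xyzgoonedog' undo_depth=4 redo_depth=0
After op 7 (type): buf='xyzgoonedogqux' undo_depth=5 redo_depth=0
After op 8 (delete): buf='xyzgoonedogqu' undo_depth=6 redo_depth=0
After op 9 (undo): buf='xyzgoonedogqux' undo_depth=5 redo_depth=1
After op 10 (undo): buf='xyzgoonedog' undo_depth=4 redo_depth=2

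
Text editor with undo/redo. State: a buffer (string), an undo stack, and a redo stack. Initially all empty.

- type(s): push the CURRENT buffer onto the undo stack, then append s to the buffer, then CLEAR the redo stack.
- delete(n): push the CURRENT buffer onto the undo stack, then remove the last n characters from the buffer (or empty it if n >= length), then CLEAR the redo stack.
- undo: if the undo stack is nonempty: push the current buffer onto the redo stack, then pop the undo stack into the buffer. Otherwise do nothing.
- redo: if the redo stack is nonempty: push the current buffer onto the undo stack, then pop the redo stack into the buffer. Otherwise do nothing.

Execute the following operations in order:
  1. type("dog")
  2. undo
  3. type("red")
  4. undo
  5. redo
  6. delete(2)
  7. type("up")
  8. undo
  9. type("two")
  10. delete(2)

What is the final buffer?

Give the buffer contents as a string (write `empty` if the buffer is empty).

Answer: rt

Derivation:
After op 1 (type): buf='dog' undo_depth=1 redo_depth=0
After op 2 (undo): buf='(empty)' undo_depth=0 redo_depth=1
After op 3 (type): buf='red' undo_depth=1 redo_depth=0
After op 4 (undo): buf='(empty)' undo_depth=0 redo_depth=1
After op 5 (redo): buf='red' undo_depth=1 redo_depth=0
After op 6 (delete): buf='r' undo_depth=2 redo_depth=0
After op 7 (type): buf='rup' undo_depth=3 redo_depth=0
After op 8 (undo): buf='r' undo_depth=2 redo_depth=1
After op 9 (type): buf='rtwo' undo_depth=3 redo_depth=0
After op 10 (delete): buf='rt' undo_depth=4 redo_depth=0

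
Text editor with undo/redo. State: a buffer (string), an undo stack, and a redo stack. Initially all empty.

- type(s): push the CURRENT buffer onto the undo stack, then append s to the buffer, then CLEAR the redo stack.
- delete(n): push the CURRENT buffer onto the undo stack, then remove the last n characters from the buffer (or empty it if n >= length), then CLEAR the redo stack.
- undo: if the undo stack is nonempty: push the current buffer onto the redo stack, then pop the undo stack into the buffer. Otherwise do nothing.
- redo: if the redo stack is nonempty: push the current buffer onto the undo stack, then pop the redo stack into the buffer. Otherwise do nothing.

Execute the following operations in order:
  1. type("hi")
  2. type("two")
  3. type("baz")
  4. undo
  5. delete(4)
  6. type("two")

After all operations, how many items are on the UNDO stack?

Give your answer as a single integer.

Answer: 4

Derivation:
After op 1 (type): buf='hi' undo_depth=1 redo_depth=0
After op 2 (type): buf='hitwo' undo_depth=2 redo_depth=0
After op 3 (type): buf='hitwobaz' undo_depth=3 redo_depth=0
After op 4 (undo): buf='hitwo' undo_depth=2 redo_depth=1
After op 5 (delete): buf='h' undo_depth=3 redo_depth=0
After op 6 (type): buf='htwo' undo_depth=4 redo_depth=0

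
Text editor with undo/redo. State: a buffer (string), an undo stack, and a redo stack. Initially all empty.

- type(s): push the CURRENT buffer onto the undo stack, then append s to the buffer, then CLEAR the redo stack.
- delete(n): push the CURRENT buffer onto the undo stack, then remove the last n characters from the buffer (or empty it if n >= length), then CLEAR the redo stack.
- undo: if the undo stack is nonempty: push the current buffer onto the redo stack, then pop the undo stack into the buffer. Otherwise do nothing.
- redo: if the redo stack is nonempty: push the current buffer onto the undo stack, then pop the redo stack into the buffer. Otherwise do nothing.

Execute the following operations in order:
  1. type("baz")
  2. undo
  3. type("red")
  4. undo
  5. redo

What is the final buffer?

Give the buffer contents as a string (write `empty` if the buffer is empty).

Answer: red

Derivation:
After op 1 (type): buf='baz' undo_depth=1 redo_depth=0
After op 2 (undo): buf='(empty)' undo_depth=0 redo_depth=1
After op 3 (type): buf='red' undo_depth=1 redo_depth=0
After op 4 (undo): buf='(empty)' undo_depth=0 redo_depth=1
After op 5 (redo): buf='red' undo_depth=1 redo_depth=0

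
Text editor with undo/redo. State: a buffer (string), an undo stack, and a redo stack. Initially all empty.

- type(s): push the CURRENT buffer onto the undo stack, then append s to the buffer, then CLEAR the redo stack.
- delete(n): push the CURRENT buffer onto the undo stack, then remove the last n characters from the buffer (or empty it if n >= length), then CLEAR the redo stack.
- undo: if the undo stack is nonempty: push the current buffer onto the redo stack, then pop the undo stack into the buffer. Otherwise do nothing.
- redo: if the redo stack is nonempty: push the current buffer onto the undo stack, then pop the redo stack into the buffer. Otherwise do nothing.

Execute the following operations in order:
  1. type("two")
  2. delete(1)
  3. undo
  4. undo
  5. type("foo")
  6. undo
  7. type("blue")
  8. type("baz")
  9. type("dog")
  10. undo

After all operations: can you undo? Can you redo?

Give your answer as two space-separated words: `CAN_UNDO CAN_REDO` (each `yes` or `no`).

Answer: yes yes

Derivation:
After op 1 (type): buf='two' undo_depth=1 redo_depth=0
After op 2 (delete): buf='tw' undo_depth=2 redo_depth=0
After op 3 (undo): buf='two' undo_depth=1 redo_depth=1
After op 4 (undo): buf='(empty)' undo_depth=0 redo_depth=2
After op 5 (type): buf='foo' undo_depth=1 redo_depth=0
After op 6 (undo): buf='(empty)' undo_depth=0 redo_depth=1
After op 7 (type): buf='blue' undo_depth=1 redo_depth=0
After op 8 (type): buf='bluebaz' undo_depth=2 redo_depth=0
After op 9 (type): buf='bluebazdog' undo_depth=3 redo_depth=0
After op 10 (undo): buf='bluebaz' undo_depth=2 redo_depth=1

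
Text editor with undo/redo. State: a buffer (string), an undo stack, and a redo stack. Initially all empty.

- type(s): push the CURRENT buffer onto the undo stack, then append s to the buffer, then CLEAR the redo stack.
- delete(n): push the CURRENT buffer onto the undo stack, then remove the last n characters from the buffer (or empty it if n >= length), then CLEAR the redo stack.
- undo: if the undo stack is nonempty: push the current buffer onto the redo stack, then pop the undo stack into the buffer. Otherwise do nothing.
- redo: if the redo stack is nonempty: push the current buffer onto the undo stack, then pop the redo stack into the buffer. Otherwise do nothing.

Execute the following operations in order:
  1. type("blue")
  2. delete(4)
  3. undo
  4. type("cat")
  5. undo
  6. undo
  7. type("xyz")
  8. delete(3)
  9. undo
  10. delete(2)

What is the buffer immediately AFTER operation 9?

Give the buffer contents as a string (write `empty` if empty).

After op 1 (type): buf='blue' undo_depth=1 redo_depth=0
After op 2 (delete): buf='(empty)' undo_depth=2 redo_depth=0
After op 3 (undo): buf='blue' undo_depth=1 redo_depth=1
After op 4 (type): buf='bluecat' undo_depth=2 redo_depth=0
After op 5 (undo): buf='blue' undo_depth=1 redo_depth=1
After op 6 (undo): buf='(empty)' undo_depth=0 redo_depth=2
After op 7 (type): buf='xyz' undo_depth=1 redo_depth=0
After op 8 (delete): buf='(empty)' undo_depth=2 redo_depth=0
After op 9 (undo): buf='xyz' undo_depth=1 redo_depth=1

Answer: xyz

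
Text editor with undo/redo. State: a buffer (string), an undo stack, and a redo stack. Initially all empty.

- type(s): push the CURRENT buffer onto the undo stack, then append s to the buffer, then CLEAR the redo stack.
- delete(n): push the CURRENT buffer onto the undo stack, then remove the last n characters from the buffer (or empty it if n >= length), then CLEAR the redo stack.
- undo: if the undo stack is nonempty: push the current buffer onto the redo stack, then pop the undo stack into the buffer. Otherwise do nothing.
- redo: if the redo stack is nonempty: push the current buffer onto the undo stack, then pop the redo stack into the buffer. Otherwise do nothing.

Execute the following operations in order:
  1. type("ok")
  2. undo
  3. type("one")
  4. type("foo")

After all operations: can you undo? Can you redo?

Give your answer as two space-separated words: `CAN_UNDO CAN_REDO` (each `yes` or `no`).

Answer: yes no

Derivation:
After op 1 (type): buf='ok' undo_depth=1 redo_depth=0
After op 2 (undo): buf='(empty)' undo_depth=0 redo_depth=1
After op 3 (type): buf='one' undo_depth=1 redo_depth=0
After op 4 (type): buf='onefoo' undo_depth=2 redo_depth=0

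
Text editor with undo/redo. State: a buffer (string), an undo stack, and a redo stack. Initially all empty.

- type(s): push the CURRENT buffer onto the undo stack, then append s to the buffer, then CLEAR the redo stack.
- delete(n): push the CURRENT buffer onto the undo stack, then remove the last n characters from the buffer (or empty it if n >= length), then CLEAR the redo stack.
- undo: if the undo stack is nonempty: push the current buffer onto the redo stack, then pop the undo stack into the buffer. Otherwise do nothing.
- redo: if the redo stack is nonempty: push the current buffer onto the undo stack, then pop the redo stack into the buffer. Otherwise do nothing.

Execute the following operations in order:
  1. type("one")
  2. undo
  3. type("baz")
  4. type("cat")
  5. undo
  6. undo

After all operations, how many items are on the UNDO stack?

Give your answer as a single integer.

After op 1 (type): buf='one' undo_depth=1 redo_depth=0
After op 2 (undo): buf='(empty)' undo_depth=0 redo_depth=1
After op 3 (type): buf='baz' undo_depth=1 redo_depth=0
After op 4 (type): buf='bazcat' undo_depth=2 redo_depth=0
After op 5 (undo): buf='baz' undo_depth=1 redo_depth=1
After op 6 (undo): buf='(empty)' undo_depth=0 redo_depth=2

Answer: 0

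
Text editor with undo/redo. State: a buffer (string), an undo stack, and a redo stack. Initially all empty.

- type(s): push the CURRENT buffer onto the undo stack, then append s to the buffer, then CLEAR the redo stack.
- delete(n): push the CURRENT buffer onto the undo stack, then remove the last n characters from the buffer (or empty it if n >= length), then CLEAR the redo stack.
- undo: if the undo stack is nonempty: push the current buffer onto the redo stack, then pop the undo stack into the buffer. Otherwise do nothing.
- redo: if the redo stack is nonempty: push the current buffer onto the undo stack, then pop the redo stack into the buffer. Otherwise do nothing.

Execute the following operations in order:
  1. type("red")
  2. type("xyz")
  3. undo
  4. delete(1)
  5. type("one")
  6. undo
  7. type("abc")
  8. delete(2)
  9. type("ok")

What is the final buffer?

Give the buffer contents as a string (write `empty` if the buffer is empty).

After op 1 (type): buf='red' undo_depth=1 redo_depth=0
After op 2 (type): buf='redxyz' undo_depth=2 redo_depth=0
After op 3 (undo): buf='red' undo_depth=1 redo_depth=1
After op 4 (delete): buf='re' undo_depth=2 redo_depth=0
After op 5 (type): buf='reone' undo_depth=3 redo_depth=0
After op 6 (undo): buf='re' undo_depth=2 redo_depth=1
After op 7 (type): buf='reabc' undo_depth=3 redo_depth=0
After op 8 (delete): buf='rea' undo_depth=4 redo_depth=0
After op 9 (type): buf='reaok' undo_depth=5 redo_depth=0

Answer: reaok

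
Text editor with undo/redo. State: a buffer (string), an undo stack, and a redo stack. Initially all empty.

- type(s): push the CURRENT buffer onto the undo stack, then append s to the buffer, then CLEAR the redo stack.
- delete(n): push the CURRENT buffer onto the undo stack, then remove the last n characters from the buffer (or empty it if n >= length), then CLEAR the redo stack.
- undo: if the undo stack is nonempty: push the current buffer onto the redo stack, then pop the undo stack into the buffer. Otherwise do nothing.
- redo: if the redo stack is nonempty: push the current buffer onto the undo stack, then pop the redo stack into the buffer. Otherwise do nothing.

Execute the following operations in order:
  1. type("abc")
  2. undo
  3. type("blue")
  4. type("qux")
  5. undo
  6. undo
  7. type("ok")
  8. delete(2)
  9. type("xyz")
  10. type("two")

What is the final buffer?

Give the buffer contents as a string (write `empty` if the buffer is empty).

Answer: xyztwo

Derivation:
After op 1 (type): buf='abc' undo_depth=1 redo_depth=0
After op 2 (undo): buf='(empty)' undo_depth=0 redo_depth=1
After op 3 (type): buf='blue' undo_depth=1 redo_depth=0
After op 4 (type): buf='bluequx' undo_depth=2 redo_depth=0
After op 5 (undo): buf='blue' undo_depth=1 redo_depth=1
After op 6 (undo): buf='(empty)' undo_depth=0 redo_depth=2
After op 7 (type): buf='ok' undo_depth=1 redo_depth=0
After op 8 (delete): buf='(empty)' undo_depth=2 redo_depth=0
After op 9 (type): buf='xyz' undo_depth=3 redo_depth=0
After op 10 (type): buf='xyztwo' undo_depth=4 redo_depth=0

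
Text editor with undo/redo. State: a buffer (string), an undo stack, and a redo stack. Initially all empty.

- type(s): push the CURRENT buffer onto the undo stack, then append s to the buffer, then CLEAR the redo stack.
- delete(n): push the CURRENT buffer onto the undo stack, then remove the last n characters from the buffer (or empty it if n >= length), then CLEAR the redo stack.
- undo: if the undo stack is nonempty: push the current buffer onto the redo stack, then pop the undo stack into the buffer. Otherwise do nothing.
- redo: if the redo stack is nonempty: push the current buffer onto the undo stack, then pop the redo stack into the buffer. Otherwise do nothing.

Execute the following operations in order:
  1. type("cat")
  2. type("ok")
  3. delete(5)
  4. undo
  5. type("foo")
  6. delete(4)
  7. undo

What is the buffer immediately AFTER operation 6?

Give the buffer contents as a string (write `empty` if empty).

After op 1 (type): buf='cat' undo_depth=1 redo_depth=0
After op 2 (type): buf='catok' undo_depth=2 redo_depth=0
After op 3 (delete): buf='(empty)' undo_depth=3 redo_depth=0
After op 4 (undo): buf='catok' undo_depth=2 redo_depth=1
After op 5 (type): buf='catokfoo' undo_depth=3 redo_depth=0
After op 6 (delete): buf='cato' undo_depth=4 redo_depth=0

Answer: cato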